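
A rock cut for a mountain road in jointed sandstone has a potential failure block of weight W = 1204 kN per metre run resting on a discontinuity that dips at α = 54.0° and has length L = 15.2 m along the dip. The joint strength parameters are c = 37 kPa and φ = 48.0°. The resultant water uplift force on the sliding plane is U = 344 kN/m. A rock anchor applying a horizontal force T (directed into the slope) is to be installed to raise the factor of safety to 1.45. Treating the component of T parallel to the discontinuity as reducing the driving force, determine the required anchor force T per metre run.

T = 255 kN/m

Resolving forces along and normal to the sliding plane, with the horizontal anchor force T adding T·sinα to the effective normal force and T·cosα acting up the plane against the driving force:
FS = [cL + (W cosα − U + T sinα) tanφ] / [W sinα − T cosα]
Without the anchor: N' = 363.7 kN/m, driving T_d = 974.1 kN/m, resisting R = 37·15.2 + 363.7·tan48.0° = 966.3 kN/m, FS = 0.99.
Setting FS = 1.45 and solving for T:
1.45·(974.1 − T cos54.0°) = 966.3 + T sin54.0°·tan48.0°
T·(sin54.0°·tan48.0° + 1.45·cos54.0°) = 1.45·974.1 − 966.3
T·(0.8090·1.1106 + 1.45·0.5878) = 1412.4 − 966.3 = 446.1
T·1.7508 = 446.1
T = 254.8 kN/m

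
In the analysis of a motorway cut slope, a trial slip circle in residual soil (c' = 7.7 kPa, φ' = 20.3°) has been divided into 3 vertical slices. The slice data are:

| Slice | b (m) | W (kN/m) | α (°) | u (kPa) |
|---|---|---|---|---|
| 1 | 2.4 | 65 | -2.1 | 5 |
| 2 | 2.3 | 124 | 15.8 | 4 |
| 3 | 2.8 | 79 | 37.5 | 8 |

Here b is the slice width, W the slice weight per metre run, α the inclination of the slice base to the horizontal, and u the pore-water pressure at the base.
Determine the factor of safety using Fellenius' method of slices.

Ordinary method of slices: FS = Σ[c'·Δl_i + (W_i cosα_i − u_i·Δl_i)·tanφ'] / Σ W_i sinα_i, with Δl_i = b_i / cosα_i.
Slice 1: Δl = 2.4/cos(-2.1°) = 2.402 m; N'_1 = 65·cos(-2.1°) − 5·2.402 = 52.9; c'Δl = 18.49; W sinα = -2.4
Slice 2: Δl = 2.3/cos15.8° = 2.390 m; N'_2 = 124·cos15.8° − 4·2.390 = 109.8; c'Δl = 18.41; W sinα = 33.8
Slice 3: Δl = 2.8/cos37.5° = 3.529 m; N'_3 = 79·cos37.5° − 8·3.529 = 34.4; c'Δl = 27.18; W sinα = 48.1
Σc'Δl = 64.1 kN/m; ΣN' = 197.1 kN/m; ΣW sinα = 79.5 kN/m
Resisting = 64.1 + 197.1·tan20.3° = 64.1 + 72.9 = 137.0 kN/m
FS = 137.0 / 79.5 = 1.724

FS = 1.72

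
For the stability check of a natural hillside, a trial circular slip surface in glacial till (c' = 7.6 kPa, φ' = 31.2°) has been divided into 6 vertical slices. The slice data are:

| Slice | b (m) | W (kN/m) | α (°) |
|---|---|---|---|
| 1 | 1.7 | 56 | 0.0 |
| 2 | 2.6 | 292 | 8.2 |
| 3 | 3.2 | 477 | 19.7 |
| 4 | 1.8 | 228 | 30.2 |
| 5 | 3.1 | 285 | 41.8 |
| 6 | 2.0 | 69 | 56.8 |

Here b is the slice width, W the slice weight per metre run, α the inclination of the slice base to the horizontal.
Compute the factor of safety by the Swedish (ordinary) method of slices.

FS = 1.57

Ordinary method of slices: FS = Σ[c'·Δl_i + (W_i cosα_i)·tanφ'] / Σ W_i sinα_i, with Δl_i = b_i / cosα_i.
Slice 1: Δl = 1.7/cos0.0° = 1.700 m; N'_1 = 56·cos0.0° = 56.0; c'Δl = 12.92; W sinα = 0.0
Slice 2: Δl = 2.6/cos8.2° = 2.627 m; N'_2 = 292·cos8.2° = 289.0; c'Δl = 19.96; W sinα = 41.6
Slice 3: Δl = 3.2/cos19.7° = 3.399 m; N'_3 = 477·cos19.7° = 449.1; c'Δl = 25.83; W sinα = 160.8
Slice 4: Δl = 1.8/cos30.2° = 2.083 m; N'_4 = 228·cos30.2° = 197.1; c'Δl = 15.83; W sinα = 114.7
Slice 5: Δl = 3.1/cos41.8° = 4.158 m; N'_5 = 285·cos41.8° = 212.5; c'Δl = 31.60; W sinα = 190.0
Slice 6: Δl = 2.0/cos56.8° = 3.653 m; N'_6 = 69·cos56.8° = 37.8; c'Δl = 27.76; W sinα = 57.7
Σc'Δl = 133.9 kN/m; ΣN' = 1241.4 kN/m; ΣW sinα = 564.8 kN/m
Resisting = 133.9 + 1241.4·tan31.2° = 133.9 + 751.8 = 885.7 kN/m
FS = 885.7 / 564.8 = 1.568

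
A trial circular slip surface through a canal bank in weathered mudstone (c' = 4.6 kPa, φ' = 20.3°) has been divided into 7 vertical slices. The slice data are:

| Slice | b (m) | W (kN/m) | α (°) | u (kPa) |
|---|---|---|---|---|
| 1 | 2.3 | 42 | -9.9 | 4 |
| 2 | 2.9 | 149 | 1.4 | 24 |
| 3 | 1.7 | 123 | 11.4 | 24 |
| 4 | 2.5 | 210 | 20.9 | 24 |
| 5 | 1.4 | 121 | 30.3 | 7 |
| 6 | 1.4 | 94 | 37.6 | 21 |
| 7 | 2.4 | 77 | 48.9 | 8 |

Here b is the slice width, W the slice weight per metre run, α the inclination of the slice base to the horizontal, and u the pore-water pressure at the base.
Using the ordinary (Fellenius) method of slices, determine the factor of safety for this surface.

FS = 0.93

Ordinary method of slices: FS = Σ[c'·Δl_i + (W_i cosα_i − u_i·Δl_i)·tanφ'] / Σ W_i sinα_i, with Δl_i = b_i / cosα_i.
Slice 1: Δl = 2.3/cos(-9.9°) = 2.335 m; N'_1 = 42·cos(-9.9°) − 4·2.335 = 32.0; c'Δl = 10.74; W sinα = -7.2
Slice 2: Δl = 2.9/cos1.4° = 2.901 m; N'_2 = 149·cos1.4° − 24·2.901 = 79.3; c'Δl = 13.34; W sinα = 3.6
Slice 3: Δl = 1.7/cos11.4° = 1.734 m; N'_3 = 123·cos11.4° − 24·1.734 = 79.0; c'Δl = 7.98; W sinα = 24.3
Slice 4: Δl = 2.5/cos20.9° = 2.676 m; N'_4 = 210·cos20.9° − 24·2.676 = 132.0; c'Δl = 12.31; W sinα = 74.9
Slice 5: Δl = 1.4/cos30.3° = 1.622 m; N'_5 = 121·cos30.3° − 7·1.622 = 93.1; c'Δl = 7.46; W sinα = 61.0
Slice 6: Δl = 1.4/cos37.6° = 1.767 m; N'_6 = 94·cos37.6° − 21·1.767 = 37.4; c'Δl = 8.13; W sinα = 57.4
Slice 7: Δl = 2.4/cos48.9° = 3.651 m; N'_7 = 77·cos48.9° − 8·3.651 = 21.4; c'Δl = 16.79; W sinα = 58.0
Σc'Δl = 76.8 kN/m; ΣN' = 474.2 kN/m; ΣW sinα = 272.1 kN/m
Resisting = 76.8 + 474.2·tan20.3° = 76.8 + 175.4 = 252.2 kN/m
FS = 252.2 / 272.1 = 0.927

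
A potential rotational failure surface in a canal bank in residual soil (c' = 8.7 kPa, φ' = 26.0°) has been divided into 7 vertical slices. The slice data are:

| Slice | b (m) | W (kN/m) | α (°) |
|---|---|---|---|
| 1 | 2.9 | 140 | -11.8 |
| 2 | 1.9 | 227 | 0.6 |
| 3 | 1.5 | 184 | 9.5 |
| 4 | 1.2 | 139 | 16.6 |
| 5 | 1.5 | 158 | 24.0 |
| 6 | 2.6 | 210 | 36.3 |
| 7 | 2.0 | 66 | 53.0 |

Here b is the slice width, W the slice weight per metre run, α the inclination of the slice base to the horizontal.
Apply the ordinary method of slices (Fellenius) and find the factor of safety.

FS = 2.25

Ordinary method of slices: FS = Σ[c'·Δl_i + (W_i cosα_i)·tanφ'] / Σ W_i sinα_i, with Δl_i = b_i / cosα_i.
Slice 1: Δl = 2.9/cos(-11.8°) = 2.963 m; N'_1 = 140·cos(-11.8°) = 137.0; c'Δl = 25.77; W sinα = -28.6
Slice 2: Δl = 1.9/cos0.6° = 1.900 m; N'_2 = 227·cos0.6° = 227.0; c'Δl = 16.53; W sinα = 2.4
Slice 3: Δl = 1.5/cos9.5° = 1.521 m; N'_3 = 184·cos9.5° = 181.5; c'Δl = 13.23; W sinα = 30.4
Slice 4: Δl = 1.2/cos16.6° = 1.252 m; N'_4 = 139·cos16.6° = 133.2; c'Δl = 10.89; W sinα = 39.7
Slice 5: Δl = 1.5/cos24.0° = 1.642 m; N'_5 = 158·cos24.0° = 144.3; c'Δl = 14.29; W sinα = 64.3
Slice 6: Δl = 2.6/cos36.3° = 3.226 m; N'_6 = 210·cos36.3° = 169.2; c'Δl = 28.07; W sinα = 124.3
Slice 7: Δl = 2.0/cos53.0° = 3.323 m; N'_7 = 66·cos53.0° = 39.7; c'Δl = 28.91; W sinα = 52.7
Σc'Δl = 137.7 kN/m; ΣN' = 1032.0 kN/m; ΣW sinα = 285.1 kN/m
Resisting = 137.7 + 1032.0·tan26.0° = 137.7 + 503.3 = 641.0 kN/m
FS = 641.0 / 285.1 = 2.248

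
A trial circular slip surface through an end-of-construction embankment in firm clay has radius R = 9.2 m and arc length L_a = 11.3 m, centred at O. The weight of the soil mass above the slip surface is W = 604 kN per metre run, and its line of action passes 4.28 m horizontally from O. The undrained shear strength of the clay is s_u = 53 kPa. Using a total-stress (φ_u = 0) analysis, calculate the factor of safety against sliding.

FS = 2.13

Taking moments about the centre O, the resisting moment is provided by the undrained shear strength acting along the arc:
M_R = s_u·L_a·R = 53·11.30·9.2 = 5509.9 kN·m/m
M_D = W·d = 604·4.28 = 2585.1 kN·m/m
FS = M_R / M_D = 5509.9 / 2585.1 = 2.131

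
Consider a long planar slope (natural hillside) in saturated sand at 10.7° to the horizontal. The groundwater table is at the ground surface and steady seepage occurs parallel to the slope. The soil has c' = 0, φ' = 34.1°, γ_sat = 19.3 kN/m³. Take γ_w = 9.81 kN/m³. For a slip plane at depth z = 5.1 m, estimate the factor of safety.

FS = 1.76

With seepage parallel to the slope and the water table at the surface, the effective normal stress on the slip plane uses the buoyant unit weight γ' = γ_sat − γ_w while the driving shear stress uses γ_sat:
FS = [c' + γ' z cos²β tanφ'] / [γ_sat z sinβ cosβ]
(For c' = 0 this reduces to FS = (γ'/γ_sat)·tanφ'/tanβ.)
γ' = 19.3 − 9.81 = 9.49 kN/m³
Numerator = 0.0 + 9.49·5.1·cos²10.7°·tan34.1° = 0.0 + 9.49·5.1·0.9655·0.6771 = 31.639 kPa
Denominator = 19.3·5.1·sin10.7°·cos10.7° = 19.3·5.1·0.1857·0.9826 = 17.957 kPa
FS = 31.639 / 17.957 = 1.762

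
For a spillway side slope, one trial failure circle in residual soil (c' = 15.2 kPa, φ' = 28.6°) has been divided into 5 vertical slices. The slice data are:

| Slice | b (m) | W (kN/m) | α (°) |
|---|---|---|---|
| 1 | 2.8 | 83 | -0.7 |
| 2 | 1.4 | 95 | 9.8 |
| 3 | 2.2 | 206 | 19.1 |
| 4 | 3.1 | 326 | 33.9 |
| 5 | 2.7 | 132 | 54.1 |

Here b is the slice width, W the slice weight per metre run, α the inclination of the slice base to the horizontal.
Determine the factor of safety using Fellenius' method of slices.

Ordinary method of slices: FS = Σ[c'·Δl_i + (W_i cosα_i)·tanφ'] / Σ W_i sinα_i, with Δl_i = b_i / cosα_i.
Slice 1: Δl = 2.8/cos(-0.7°) = 2.800 m; N'_1 = 83·cos(-0.7°) = 83.0; c'Δl = 42.56; W sinα = -1.0
Slice 2: Δl = 1.4/cos9.8° = 1.421 m; N'_2 = 95·cos9.8° = 93.6; c'Δl = 21.60; W sinα = 16.2
Slice 3: Δl = 2.2/cos19.1° = 2.328 m; N'_3 = 206·cos19.1° = 194.7; c'Δl = 35.39; W sinα = 67.4
Slice 4: Δl = 3.1/cos33.9° = 3.735 m; N'_4 = 326·cos33.9° = 270.6; c'Δl = 56.77; W sinα = 181.8
Slice 5: Δl = 2.7/cos54.1° = 4.605 m; N'_5 = 132·cos54.1° = 77.4; c'Δl = 69.99; W sinα = 106.9
Σc'Δl = 226.3 kN/m; ΣN' = 719.3 kN/m; ΣW sinα = 371.3 kN/m
Resisting = 226.3 + 719.3·tan28.6° = 226.3 + 392.1 = 618.5 kN/m
FS = 618.5 / 371.3 = 1.666

FS = 1.67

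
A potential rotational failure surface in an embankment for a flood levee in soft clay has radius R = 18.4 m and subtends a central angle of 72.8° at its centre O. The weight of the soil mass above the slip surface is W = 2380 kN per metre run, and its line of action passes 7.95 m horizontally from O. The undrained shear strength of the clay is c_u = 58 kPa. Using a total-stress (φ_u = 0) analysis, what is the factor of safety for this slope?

Taking moments about the centre O, the resisting moment is provided by the undrained shear strength acting along the arc:
Arc length L_a = R·θ = 18.4·(72.8°·π/180) = 18.4·1.2706 = 23.38 m
M_R = c_u·L_a·R = 58·23.38·18.4 = 24950.1 kN·m/m
M_D = W·d = 2380·7.95 = 18921.0 kN·m/m
FS = M_R / M_D = 24950.1 / 18921.0 = 1.319

FS = 1.32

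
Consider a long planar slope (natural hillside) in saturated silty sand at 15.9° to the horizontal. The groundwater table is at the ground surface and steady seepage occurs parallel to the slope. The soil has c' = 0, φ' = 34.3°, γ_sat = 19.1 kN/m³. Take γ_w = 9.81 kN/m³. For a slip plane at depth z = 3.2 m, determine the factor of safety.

FS = 1.16

With seepage parallel to the slope and the water table at the surface, the effective normal stress on the slip plane uses the buoyant unit weight γ' = γ_sat − γ_w while the driving shear stress uses γ_sat:
FS = [c' + γ' z cos²β tanφ'] / [γ_sat z sinβ cosβ]
(For c' = 0 this reduces to FS = (γ'/γ_sat)·tanφ'/tanβ.)
γ' = 19.1 − 9.81 = 9.29 kN/m³
Numerator = 0.0 + 9.29·3.2·cos²15.9°·tan34.3° = 0.0 + 9.29·3.2·0.9249·0.6822 = 18.757 kPa
Denominator = 19.1·3.2·sin15.9°·cos15.9° = 19.1·3.2·0.2740·0.9617 = 16.104 kPa
FS = 18.757 / 16.104 = 1.165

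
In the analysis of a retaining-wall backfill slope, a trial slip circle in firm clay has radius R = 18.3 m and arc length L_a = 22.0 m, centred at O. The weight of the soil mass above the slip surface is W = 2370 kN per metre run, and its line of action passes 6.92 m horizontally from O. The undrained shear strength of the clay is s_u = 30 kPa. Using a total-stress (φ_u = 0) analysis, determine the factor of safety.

Taking moments about the centre O, the resisting moment is provided by the undrained shear strength acting along the arc:
M_R = s_u·L_a·R = 30·22.00·18.3 = 12078.0 kN·m/m
M_D = W·d = 2370·6.92 = 16400.4 kN·m/m
FS = M_R / M_D = 12078.0 / 16400.4 = 0.736

FS = 0.74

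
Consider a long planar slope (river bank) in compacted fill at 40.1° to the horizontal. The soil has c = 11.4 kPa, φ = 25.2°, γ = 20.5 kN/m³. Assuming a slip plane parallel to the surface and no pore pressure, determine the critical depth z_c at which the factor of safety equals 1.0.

z_c = 2.56 m

Setting FS = 1.00 in FS = [c + γz cos²β tanφ] / [γz sinβ cosβ] and solving for z:
z = c / [γ cosβ (FS·sinβ − cosβ·tanφ)]
  = 11.4 / [20.5·cos40.1°·(1.00·sin40.1° − cos40.1°·tan25.2°)]
  = 11.4 / [20.5·0.7649·(1.00·0.6441 − 0.7649·0.4706)]
  = 11.4 / 4.4562 = 2.558 m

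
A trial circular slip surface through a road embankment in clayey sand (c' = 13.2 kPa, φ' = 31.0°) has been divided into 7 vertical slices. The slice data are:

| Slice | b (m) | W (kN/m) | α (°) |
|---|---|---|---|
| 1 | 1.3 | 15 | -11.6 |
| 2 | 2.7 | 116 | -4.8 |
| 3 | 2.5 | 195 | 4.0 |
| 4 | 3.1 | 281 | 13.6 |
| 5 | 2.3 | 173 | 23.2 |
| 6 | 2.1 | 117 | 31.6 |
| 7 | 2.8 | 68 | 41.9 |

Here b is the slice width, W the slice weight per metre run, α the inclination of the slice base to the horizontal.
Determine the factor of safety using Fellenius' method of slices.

Ordinary method of slices: FS = Σ[c'·Δl_i + (W_i cosα_i)·tanφ'] / Σ W_i sinα_i, with Δl_i = b_i / cosα_i.
Slice 1: Δl = 1.3/cos(-11.6°) = 1.327 m; N'_1 = 15·cos(-11.6°) = 14.7; c'Δl = 17.52; W sinα = -3.0
Slice 2: Δl = 2.7/cos(-4.8°) = 2.710 m; N'_2 = 116·cos(-4.8°) = 115.6; c'Δl = 35.77; W sinα = -9.7
Slice 3: Δl = 2.5/cos4.0° = 2.506 m; N'_3 = 195·cos4.0° = 194.5; c'Δl = 33.08; W sinα = 13.6
Slice 4: Δl = 3.1/cos13.6° = 3.189 m; N'_4 = 281·cos13.6° = 273.1; c'Δl = 42.10; W sinα = 66.1
Slice 5: Δl = 2.3/cos23.2° = 2.502 m; N'_5 = 173·cos23.2° = 159.0; c'Δl = 33.03; W sinα = 68.2
Slice 6: Δl = 2.1/cos31.6° = 2.466 m; N'_6 = 117·cos31.6° = 99.7; c'Δl = 32.55; W sinα = 61.3
Slice 7: Δl = 2.8/cos41.9° = 3.762 m; N'_7 = 68·cos41.9° = 50.6; c'Δl = 49.66; W sinα = 45.4
Σc'Δl = 243.7 kN/m; ΣN' = 907.2 kN/m; ΣW sinα = 241.8 kN/m
Resisting = 243.7 + 907.2·tan31.0° = 243.7 + 545.1 = 788.8 kN/m
FS = 788.8 / 241.8 = 3.262

FS = 3.26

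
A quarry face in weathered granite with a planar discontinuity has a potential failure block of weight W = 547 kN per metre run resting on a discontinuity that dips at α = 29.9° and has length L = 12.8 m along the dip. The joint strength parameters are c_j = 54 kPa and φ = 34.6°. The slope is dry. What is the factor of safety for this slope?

FS = 3.73

Resolving the block weight along and normal to the plane and applying the Mohr–Coulomb strength on the joint:
N' = W cosα = 547·cos29.9° = 474.2 kN/m
Driving force T = W sinα = 547·sin29.9° = 272.7 kN/m
Resisting force R = c_j·L + N'·tanφ = 54·12.8 + 474.2·tan34.6° = 691.2 + 327.1 = 1018.3 kN/m
FS = R / T = 1018.3 / 272.7 = 3.735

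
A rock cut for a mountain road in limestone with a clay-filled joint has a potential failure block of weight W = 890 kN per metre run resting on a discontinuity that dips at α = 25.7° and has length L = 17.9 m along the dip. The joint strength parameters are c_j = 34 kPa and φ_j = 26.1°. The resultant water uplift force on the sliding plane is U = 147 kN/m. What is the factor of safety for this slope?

Resolving the block weight along and normal to the plane and applying the Mohr–Coulomb strength on the joint:
N' = W cosα − U = 890·cos25.7° − 147 = 655.0 kN/m
Driving force T = W sinα = 890·sin25.7° = 386.0 kN/m
Resisting force R = c_j·L + N'·tanφ_j = 34·17.9 + 655.0·tan26.1° = 608.6 + 320.9 = 929.5 kN/m
FS = R / T = 929.5 / 386.0 = 2.408

FS = 2.41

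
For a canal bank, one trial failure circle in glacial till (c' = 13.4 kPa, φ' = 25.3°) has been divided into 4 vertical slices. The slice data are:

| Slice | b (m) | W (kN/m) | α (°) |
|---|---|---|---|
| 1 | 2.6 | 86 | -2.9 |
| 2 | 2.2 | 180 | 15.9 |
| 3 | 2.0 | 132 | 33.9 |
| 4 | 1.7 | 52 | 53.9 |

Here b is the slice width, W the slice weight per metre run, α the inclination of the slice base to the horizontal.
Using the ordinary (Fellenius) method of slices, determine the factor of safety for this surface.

Ordinary method of slices: FS = Σ[c'·Δl_i + (W_i cosα_i)·tanφ'] / Σ W_i sinα_i, with Δl_i = b_i / cosα_i.
Slice 1: Δl = 2.6/cos(-2.9°) = 2.603 m; N'_1 = 86·cos(-2.9°) = 85.9; c'Δl = 34.88; W sinα = -4.4
Slice 2: Δl = 2.2/cos15.9° = 2.288 m; N'_2 = 180·cos15.9° = 173.1; c'Δl = 30.65; W sinα = 49.3
Slice 3: Δl = 2.0/cos33.9° = 2.410 m; N'_3 = 132·cos33.9° = 109.6; c'Δl = 32.29; W sinα = 73.6
Slice 4: Δl = 1.7/cos53.9° = 2.885 m; N'_4 = 52·cos53.9° = 30.6; c'Δl = 38.66; W sinα = 42.0
Σc'Δl = 136.5 kN/m; ΣN' = 399.2 kN/m; ΣW sinα = 160.6 kN/m
Resisting = 136.5 + 399.2·tan25.3° = 136.5 + 188.7 = 325.2 kN/m
FS = 325.2 / 160.6 = 2.025

FS = 2.02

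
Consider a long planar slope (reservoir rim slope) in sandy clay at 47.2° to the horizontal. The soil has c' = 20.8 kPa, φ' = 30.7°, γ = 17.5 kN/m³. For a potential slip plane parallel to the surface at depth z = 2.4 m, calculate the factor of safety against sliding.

FS = 1.54

For an infinite slope with a slip plane parallel to the surface (no pore pressure): FS = [c' + γz cos²β tanφ'] / [γz sinβ cosβ].
γz = 17.5·2.4 = 42.00 kN/m²
Numerator = 20.8 + 42.00·cos²47.2°·tan30.7° = 20.8 + 42.00·0.4616·0.5938 = 32.312 kPa
Denominator = 42.00·sin47.2°·cos47.2° = 42.00·0.7337·0.6794 = 20.938 kPa
FS = 32.312 / 20.938 = 1.543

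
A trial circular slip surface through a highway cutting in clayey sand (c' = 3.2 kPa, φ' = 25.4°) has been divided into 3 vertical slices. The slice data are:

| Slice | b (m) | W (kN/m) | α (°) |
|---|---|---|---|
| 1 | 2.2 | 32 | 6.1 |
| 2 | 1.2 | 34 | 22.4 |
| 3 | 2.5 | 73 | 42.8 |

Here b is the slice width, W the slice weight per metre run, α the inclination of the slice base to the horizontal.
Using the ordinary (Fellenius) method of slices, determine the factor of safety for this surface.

FS = 1.18

Ordinary method of slices: FS = Σ[c'·Δl_i + (W_i cosα_i)·tanφ'] / Σ W_i sinα_i, with Δl_i = b_i / cosα_i.
Slice 1: Δl = 2.2/cos6.1° = 2.213 m; N'_1 = 32·cos6.1° = 31.8; c'Δl = 7.08; W sinα = 3.4
Slice 2: Δl = 1.2/cos22.4° = 1.298 m; N'_2 = 34·cos22.4° = 31.4; c'Δl = 4.15; W sinα = 13.0
Slice 3: Δl = 2.5/cos42.8° = 3.407 m; N'_3 = 73·cos42.8° = 53.6; c'Δl = 10.90; W sinα = 49.6
Σc'Δl = 22.1 kN/m; ΣN' = 116.8 kN/m; ΣW sinα = 66.0 kN/m
Resisting = 22.1 + 116.8·tan25.4° = 22.1 + 55.5 = 77.6 kN/m
FS = 77.6 / 66.0 = 1.177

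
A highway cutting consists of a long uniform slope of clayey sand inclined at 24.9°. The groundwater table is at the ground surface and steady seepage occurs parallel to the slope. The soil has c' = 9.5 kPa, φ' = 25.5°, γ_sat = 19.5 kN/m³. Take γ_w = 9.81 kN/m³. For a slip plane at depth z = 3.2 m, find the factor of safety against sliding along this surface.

FS = 0.91

With seepage parallel to the slope and the water table at the surface, the effective normal stress on the slip plane uses the buoyant unit weight γ' = γ_sat − γ_w while the driving shear stress uses γ_sat:
FS = [c' + γ' z cos²β tanφ'] / [γ_sat z sinβ cosβ]
γ' = 19.5 − 9.81 = 9.69 kN/m³
Numerator = 9.5 + 9.69·3.2·cos²24.9°·tan25.5° = 9.5 + 9.69·3.2·0.8227·0.4770 = 21.668 kPa
Denominator = 19.5·3.2·sin24.9°·cos24.9° = 19.5·3.2·0.4210·0.9070 = 23.830 kPa
FS = 21.668 / 23.830 = 0.909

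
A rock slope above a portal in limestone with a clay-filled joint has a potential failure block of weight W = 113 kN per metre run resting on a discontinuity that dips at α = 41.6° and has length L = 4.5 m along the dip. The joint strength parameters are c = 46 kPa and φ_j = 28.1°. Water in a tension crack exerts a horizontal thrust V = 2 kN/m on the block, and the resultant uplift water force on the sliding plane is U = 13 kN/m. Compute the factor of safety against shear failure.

FS = 3.19

Resolving the block weight along and normal to the plane and applying the Mohr–Coulomb strength on the joint:
N' = W cosα − U − V sinα = 113·cos41.6° − 13 − 2·sin41.6° = 70.2 kN/m
Driving force T = W sinα + V cosα = 113·sin41.6° + 2·cos41.6° = 76.5 kN/m
Resisting force R = c·L + N'·tanφ_j = 46·4.5 + 70.2·tan28.1° = 207.0 + 37.5 = 244.5 kN/m
FS = R / T = 244.5 / 76.5 = 3.195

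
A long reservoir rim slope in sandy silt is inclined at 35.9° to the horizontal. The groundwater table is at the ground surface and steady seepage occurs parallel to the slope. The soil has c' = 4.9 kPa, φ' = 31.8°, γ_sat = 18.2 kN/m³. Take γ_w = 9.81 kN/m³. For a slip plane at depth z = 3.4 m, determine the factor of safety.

With seepage parallel to the slope and the water table at the surface, the effective normal stress on the slip plane uses the buoyant unit weight γ' = γ_sat − γ_w while the driving shear stress uses γ_sat:
FS = [c' + γ' z cos²β tanφ'] / [γ_sat z sinβ cosβ]
γ' = 18.2 − 9.81 = 8.39 kN/m³
Numerator = 4.9 + 8.39·3.4·cos²35.9°·tan31.8° = 4.9 + 8.39·3.4·0.6562·0.6200 = 16.506 kPa
Denominator = 18.2·3.4·sin35.9°·cos35.9° = 18.2·3.4·0.5864·0.8100 = 29.392 kPa
FS = 16.506 / 29.392 = 0.562

FS = 0.56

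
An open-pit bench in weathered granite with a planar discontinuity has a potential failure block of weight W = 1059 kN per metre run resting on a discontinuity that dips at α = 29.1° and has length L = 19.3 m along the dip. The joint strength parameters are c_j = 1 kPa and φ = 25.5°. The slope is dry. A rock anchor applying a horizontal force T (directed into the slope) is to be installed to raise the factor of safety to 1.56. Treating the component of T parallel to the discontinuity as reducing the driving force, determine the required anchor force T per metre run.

Resolving forces along and normal to the sliding plane, with the horizontal anchor force T adding T·sinα to the effective normal force and T·cosα acting up the plane against the driving force:
FS = [c_jL + (W cosα + T sinα) tanφ] / [W sinα − T cosα]
Without the anchor: N' = 925.3 kN/m, driving T_d = 515.0 kN/m, resisting R = 1·19.3 + 925.3·tan25.5° = 460.7 kN/m, FS = 0.89.
Setting FS = 1.56 and solving for T:
1.56·(515.0 − T cos29.1°) = 460.7 + T sin29.1°·tan25.5°
T·(sin29.1°·tan25.5° + 1.56·cos29.1°) = 1.56·515.0 − 460.7
T·(0.4863·0.4770 + 1.56·0.8738) = 803.4 − 460.7 = 342.8
T·1.5951 = 342.8
T = 214.9 kN/m

T = 215 kN/m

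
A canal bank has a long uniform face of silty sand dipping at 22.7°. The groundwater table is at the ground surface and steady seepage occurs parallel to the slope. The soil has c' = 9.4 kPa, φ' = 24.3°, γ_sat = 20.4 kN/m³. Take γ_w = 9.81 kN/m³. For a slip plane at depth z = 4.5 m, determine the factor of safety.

FS = 0.85

With seepage parallel to the slope and the water table at the surface, the effective normal stress on the slip plane uses the buoyant unit weight γ' = γ_sat − γ_w while the driving shear stress uses γ_sat:
FS = [c' + γ' z cos²β tanφ'] / [γ_sat z sinβ cosβ]
γ' = 20.4 − 9.81 = 10.59 kN/m³
Numerator = 9.4 + 10.59·4.5·cos²22.7°·tan24.3° = 9.4 + 10.59·4.5·0.8511·0.4515 = 27.713 kPa
Denominator = 20.4·4.5·sin22.7°·cos22.7° = 20.4·4.5·0.3859·0.9225 = 32.682 kPa
FS = 27.713 / 32.682 = 0.848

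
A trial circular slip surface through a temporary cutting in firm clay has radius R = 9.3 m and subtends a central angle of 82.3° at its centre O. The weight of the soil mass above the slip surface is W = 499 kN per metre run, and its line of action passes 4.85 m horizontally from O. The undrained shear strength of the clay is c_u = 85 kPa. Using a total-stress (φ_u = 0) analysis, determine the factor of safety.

Taking moments about the centre O, the resisting moment is provided by the undrained shear strength acting along the arc:
Arc length L_a = R·θ = 9.3·(82.3°·π/180) = 9.3·1.4364 = 13.36 m
M_R = c_u·L_a·R = 85·13.36·9.3 = 10560.0 kN·m/m
M_D = W·d = 499·4.85 = 2420.1 kN·m/m
FS = M_R / M_D = 10560.0 / 2420.1 = 4.363

FS = 4.36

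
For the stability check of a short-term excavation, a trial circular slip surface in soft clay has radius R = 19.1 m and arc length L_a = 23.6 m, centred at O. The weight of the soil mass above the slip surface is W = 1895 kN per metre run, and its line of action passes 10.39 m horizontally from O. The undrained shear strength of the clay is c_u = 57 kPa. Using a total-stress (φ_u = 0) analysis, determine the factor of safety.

Taking moments about the centre O, the resisting moment is provided by the undrained shear strength acting along the arc:
M_R = c_u·L_a·R = 57·23.60·19.1 = 25693.3 kN·m/m
M_D = W·d = 1895·10.39 = 19689.0 kN·m/m
FS = M_R / M_D = 25693.3 / 19689.0 = 1.305

FS = 1.30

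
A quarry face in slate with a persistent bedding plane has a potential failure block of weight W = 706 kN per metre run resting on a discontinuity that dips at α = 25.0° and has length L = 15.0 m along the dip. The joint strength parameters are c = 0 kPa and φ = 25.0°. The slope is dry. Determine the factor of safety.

Resolving the block weight along and normal to the plane and applying the Mohr–Coulomb strength on the joint:
N' = W cosα = 706·cos25.0° = 639.9 kN/m
Driving force T = W sinα = 706·sin25.0° = 298.4 kN/m
Resisting force R = c·L + N'·tanφ = 0·15.0 + 639.9·tan25.0° = 0.0 + 298.4 = 298.4 kN/m
FS = R / T = 298.4 / 298.4 = 1.000

FS = 1.00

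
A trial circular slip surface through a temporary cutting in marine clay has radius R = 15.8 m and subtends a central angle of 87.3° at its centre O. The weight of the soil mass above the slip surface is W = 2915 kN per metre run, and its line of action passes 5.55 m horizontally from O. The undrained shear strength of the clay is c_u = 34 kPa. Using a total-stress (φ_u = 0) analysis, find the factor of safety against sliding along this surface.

Taking moments about the centre O, the resisting moment is provided by the undrained shear strength acting along the arc:
Arc length L_a = R·θ = 15.8·(87.3°·π/180) = 15.8·1.5237 = 24.07 m
M_R = c_u·L_a·R = 34·24.07·15.8 = 12932.6 kN·m/m
M_D = W·d = 2915·5.55 = 16178.2 kN·m/m
FS = M_R / M_D = 12932.6 / 16178.2 = 0.799

FS = 0.80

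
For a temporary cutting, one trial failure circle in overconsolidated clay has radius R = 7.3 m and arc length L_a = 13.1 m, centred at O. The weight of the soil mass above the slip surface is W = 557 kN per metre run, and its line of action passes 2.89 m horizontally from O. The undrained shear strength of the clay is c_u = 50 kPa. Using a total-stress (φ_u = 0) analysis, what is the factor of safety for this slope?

FS = 2.97

Taking moments about the centre O, the resisting moment is provided by the undrained shear strength acting along the arc:
M_R = c_u·L_a·R = 50·13.10·7.3 = 4781.5 kN·m/m
M_D = W·d = 557·2.89 = 1609.7 kN·m/m
FS = M_R / M_D = 4781.5 / 1609.7 = 2.970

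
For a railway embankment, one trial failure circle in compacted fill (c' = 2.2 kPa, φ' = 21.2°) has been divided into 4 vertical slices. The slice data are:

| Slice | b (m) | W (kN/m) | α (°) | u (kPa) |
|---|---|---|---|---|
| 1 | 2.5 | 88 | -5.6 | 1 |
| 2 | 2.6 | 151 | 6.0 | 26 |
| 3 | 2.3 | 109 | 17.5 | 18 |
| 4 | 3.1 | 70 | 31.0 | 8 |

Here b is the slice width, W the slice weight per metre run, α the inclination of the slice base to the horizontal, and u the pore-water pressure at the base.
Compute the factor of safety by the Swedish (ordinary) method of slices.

FS = 1.64

Ordinary method of slices: FS = Σ[c'·Δl_i + (W_i cosα_i − u_i·Δl_i)·tanφ'] / Σ W_i sinα_i, with Δl_i = b_i / cosα_i.
Slice 1: Δl = 2.5/cos(-5.6°) = 2.512 m; N'_1 = 88·cos(-5.6°) − 1·2.512 = 85.1; c'Δl = 5.53; W sinα = -8.6
Slice 2: Δl = 2.6/cos6.0° = 2.614 m; N'_2 = 151·cos6.0° − 26·2.614 = 82.2; c'Δl = 5.75; W sinα = 15.8
Slice 3: Δl = 2.3/cos17.5° = 2.412 m; N'_3 = 109·cos17.5° − 18·2.412 = 60.5; c'Δl = 5.31; W sinα = 32.8
Slice 4: Δl = 3.1/cos31.0° = 3.617 m; N'_4 = 70·cos31.0° − 8·3.617 = 31.1; c'Δl = 7.96; W sinα = 36.1
Σc'Δl = 24.5 kN/m; ΣN' = 258.9 kN/m; ΣW sinα = 76.0 kN/m
Resisting = 24.5 + 258.9·tan21.2° = 24.5 + 100.4 = 125.0 kN/m
FS = 125.0 / 76.0 = 1.644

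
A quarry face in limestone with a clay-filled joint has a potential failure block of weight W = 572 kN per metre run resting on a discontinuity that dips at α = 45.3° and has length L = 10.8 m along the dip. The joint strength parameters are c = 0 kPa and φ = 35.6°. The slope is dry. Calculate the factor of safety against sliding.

FS = 0.71

Resolving the block weight along and normal to the plane and applying the Mohr–Coulomb strength on the joint:
N' = W cosα = 572·cos45.3° = 402.3 kN/m
Driving force T = W sinα = 572·sin45.3° = 406.6 kN/m
Resisting force R = c·L + N'·tanφ = 0·10.8 + 402.3·tan35.6° = 0.0 + 288.0 = 288.0 kN/m
FS = R / T = 288.0 / 406.6 = 0.708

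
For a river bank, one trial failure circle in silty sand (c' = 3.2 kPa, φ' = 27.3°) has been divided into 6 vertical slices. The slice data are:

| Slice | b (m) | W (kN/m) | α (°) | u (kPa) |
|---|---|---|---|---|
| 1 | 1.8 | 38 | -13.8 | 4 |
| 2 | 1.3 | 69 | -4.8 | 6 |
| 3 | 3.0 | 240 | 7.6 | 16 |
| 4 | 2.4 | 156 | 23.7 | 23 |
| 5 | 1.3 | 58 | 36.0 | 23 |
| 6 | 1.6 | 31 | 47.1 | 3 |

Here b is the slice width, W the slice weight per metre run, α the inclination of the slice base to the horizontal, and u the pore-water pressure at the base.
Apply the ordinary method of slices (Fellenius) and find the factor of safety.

FS = 1.76

Ordinary method of slices: FS = Σ[c'·Δl_i + (W_i cosα_i − u_i·Δl_i)·tanφ'] / Σ W_i sinα_i, with Δl_i = b_i / cosα_i.
Slice 1: Δl = 1.8/cos(-13.8°) = 1.854 m; N'_1 = 38·cos(-13.8°) − 4·1.854 = 29.5; c'Δl = 5.93; W sinα = -9.1
Slice 2: Δl = 1.3/cos(-4.8°) = 1.305 m; N'_2 = 69·cos(-4.8°) − 6·1.305 = 60.9; c'Δl = 4.17; W sinα = -5.8
Slice 3: Δl = 3.0/cos7.6° = 3.027 m; N'_3 = 240·cos7.6° − 16·3.027 = 189.5; c'Δl = 9.69; W sinα = 31.7
Slice 4: Δl = 2.4/cos23.7° = 2.621 m; N'_4 = 156·cos23.7° − 23·2.621 = 82.6; c'Δl = 8.39; W sinα = 62.7
Slice 5: Δl = 1.3/cos36.0° = 1.607 m; N'_5 = 58·cos36.0° − 23·1.607 = 10.0; c'Δl = 5.14; W sinα = 34.1
Slice 6: Δl = 1.6/cos47.1° = 2.350 m; N'_6 = 31·cos47.1° − 3·2.350 = 14.1; c'Δl = 7.52; W sinα = 22.7
Σc'Δl = 40.8 kN/m; ΣN' = 386.5 kN/m; ΣW sinα = 136.4 kN/m
Resisting = 40.8 + 386.5·tan27.3° = 40.8 + 199.5 = 240.3 kN/m
FS = 240.3 / 136.4 = 1.762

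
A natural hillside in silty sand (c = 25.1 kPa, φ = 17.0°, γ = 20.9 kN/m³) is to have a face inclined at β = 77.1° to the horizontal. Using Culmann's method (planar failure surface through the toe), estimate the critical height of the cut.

Culmann's analysis gives the critical failure plane at α_cr = (β + φ)/2 = (77.1 + 17.0)/2 = 47.0°, and the critical height
H_c = (4c/γ) · sinβ cosφ / [1 − cos(β − φ)]
    = (4·25.1/20.9) · sin77.1°·cos17.0° / [1 − cos(60.1°)]
    = 4.804 · 0.9748·0.9563 / [1 − 0.4985]
    = 4.804 · 0.9322 / 0.5015
    = 8.93 m

H_c = 8.93 m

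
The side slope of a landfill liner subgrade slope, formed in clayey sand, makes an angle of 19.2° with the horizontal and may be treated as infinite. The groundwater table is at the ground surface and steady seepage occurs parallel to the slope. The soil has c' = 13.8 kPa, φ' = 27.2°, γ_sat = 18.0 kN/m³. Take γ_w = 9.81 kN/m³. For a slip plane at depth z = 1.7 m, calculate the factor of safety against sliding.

FS = 2.12

With seepage parallel to the slope and the water table at the surface, the effective normal stress on the slip plane uses the buoyant unit weight γ' = γ_sat − γ_w while the driving shear stress uses γ_sat:
FS = [c' + γ' z cos²β tanφ'] / [γ_sat z sinβ cosβ]
γ' = 18.0 − 9.81 = 8.19 kN/m³
Numerator = 13.8 + 8.19·1.7·cos²19.2°·tan27.2° = 13.8 + 8.19·1.7·0.8918·0.5139 = 20.182 kPa
Denominator = 18.0·1.7·sin19.2°·cos19.2° = 18.0·1.7·0.3289·0.9444 = 9.504 kPa
FS = 20.182 / 9.504 = 2.124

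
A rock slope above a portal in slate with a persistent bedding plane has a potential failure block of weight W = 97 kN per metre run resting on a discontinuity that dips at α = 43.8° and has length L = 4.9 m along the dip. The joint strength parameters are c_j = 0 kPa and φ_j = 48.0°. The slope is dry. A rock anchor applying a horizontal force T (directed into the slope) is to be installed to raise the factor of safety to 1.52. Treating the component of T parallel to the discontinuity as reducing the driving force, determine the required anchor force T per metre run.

Resolving forces along and normal to the sliding plane, with the horizontal anchor force T adding T·sinα to the effective normal force and T·cosα acting up the plane against the driving force:
FS = [c_jL + (W cosα + T sinα) tanφ_j] / [W sinα − T cosα]
Without the anchor: N' = 70.0 kN/m, driving T_d = 67.1 kN/m, resisting R = 0·4.9 + 70.0·tan48.0° = 77.8 kN/m, FS = 1.16.
Setting FS = 1.52 and solving for T:
1.52·(67.1 − T cos43.8°) = 77.8 + T sin43.8°·tan48.0°
T·(sin43.8°·tan48.0° + 1.52·cos43.8°) = 1.52·67.1 − 77.8
T·(0.6921·1.1106 + 1.52·0.7218) = 102.0 − 77.8 = 24.3
T·1.8658 = 24.3
T = 13.0 kN/m

T = 13 kN/m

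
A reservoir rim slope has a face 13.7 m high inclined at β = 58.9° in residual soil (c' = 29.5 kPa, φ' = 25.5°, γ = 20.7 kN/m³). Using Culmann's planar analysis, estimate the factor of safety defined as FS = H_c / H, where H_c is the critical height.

H_c = (4c'/γ) · sinβ cosφ' / [1 − cos(β − φ')]
    = (4·29.5/20.7) · sin58.9°·cos25.5° / [1 − cos33.4°]
    = 5.700 · 0.7729 / 0.1652 = 26.68 m
FS = H_c / H = 26.68 / 13.7 = 1.947

FS = 1.95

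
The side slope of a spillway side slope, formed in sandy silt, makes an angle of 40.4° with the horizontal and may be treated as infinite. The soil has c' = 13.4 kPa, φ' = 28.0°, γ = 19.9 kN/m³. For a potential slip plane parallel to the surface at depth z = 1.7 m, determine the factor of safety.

For an infinite slope with a slip plane parallel to the surface (no pore pressure): FS = [c' + γz cos²β tanφ'] / [γz sinβ cosβ].
γz = 19.9·1.7 = 33.83 kN/m²
Numerator = 13.4 + 33.83·cos²40.4°·tan28.0° = 13.4 + 33.83·0.5799·0.5317 = 23.832 kPa
Denominator = 33.83·sin40.4°·cos40.4° = 33.83·0.6481·0.7615 = 16.697 kPa
FS = 23.832 / 16.697 = 1.427

FS = 1.43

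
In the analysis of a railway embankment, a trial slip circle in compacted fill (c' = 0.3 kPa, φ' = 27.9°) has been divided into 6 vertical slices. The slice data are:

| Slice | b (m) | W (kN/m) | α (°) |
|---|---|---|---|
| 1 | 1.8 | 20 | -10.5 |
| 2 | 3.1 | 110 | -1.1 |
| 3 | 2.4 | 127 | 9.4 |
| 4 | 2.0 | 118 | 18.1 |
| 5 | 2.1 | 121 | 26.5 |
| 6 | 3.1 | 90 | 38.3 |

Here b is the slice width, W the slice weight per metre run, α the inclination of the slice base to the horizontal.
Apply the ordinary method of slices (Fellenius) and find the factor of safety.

FS = 1.82

Ordinary method of slices: FS = Σ[c'·Δl_i + (W_i cosα_i)·tanφ'] / Σ W_i sinα_i, with Δl_i = b_i / cosα_i.
Slice 1: Δl = 1.8/cos(-10.5°) = 1.831 m; N'_1 = 20·cos(-10.5°) = 19.7; c'Δl = 0.55; W sinα = -3.6
Slice 2: Δl = 3.1/cos(-1.1°) = 3.101 m; N'_2 = 110·cos(-1.1°) = 110.0; c'Δl = 0.93; W sinα = -2.1
Slice 3: Δl = 2.4/cos9.4° = 2.433 m; N'_3 = 127·cos9.4° = 125.3; c'Δl = 0.73; W sinα = 20.7
Slice 4: Δl = 2.0/cos18.1° = 2.104 m; N'_4 = 118·cos18.1° = 112.2; c'Δl = 0.63; W sinα = 36.7
Slice 5: Δl = 2.1/cos26.5° = 2.347 m; N'_5 = 121·cos26.5° = 108.3; c'Δl = 0.70; W sinα = 54.0
Slice 6: Δl = 3.1/cos38.3° = 3.950 m; N'_6 = 90·cos38.3° = 70.6; c'Δl = 1.19; W sinα = 55.8
Σc'Δl = 4.7 kN/m; ΣN' = 546.0 kN/m; ΣW sinα = 161.4 kN/m
Resisting = 4.7 + 546.0·tan27.9° = 4.7 + 289.1 = 293.8 kN/m
FS = 293.8 / 161.4 = 1.820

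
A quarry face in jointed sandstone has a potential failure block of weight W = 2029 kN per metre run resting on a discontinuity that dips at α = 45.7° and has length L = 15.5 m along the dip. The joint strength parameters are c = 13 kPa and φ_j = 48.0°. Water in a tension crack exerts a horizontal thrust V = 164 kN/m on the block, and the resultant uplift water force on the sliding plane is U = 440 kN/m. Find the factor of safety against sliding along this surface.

Resolving the block weight along and normal to the plane and applying the Mohr–Coulomb strength on the joint:
N' = W cosα − U − V sinα = 2029·cos45.7° − 440 − 164·sin45.7° = 859.7 kN/m
Driving force T = W sinα + V cosα = 2029·sin45.7° + 164·cos45.7° = 1566.7 kN/m
Resisting force R = c·L + N'·tanφ_j = 13·15.5 + 859.7·tan48.0° = 201.5 + 954.8 = 1156.3 kN/m
FS = R / T = 1156.3 / 1566.7 = 0.738

FS = 0.74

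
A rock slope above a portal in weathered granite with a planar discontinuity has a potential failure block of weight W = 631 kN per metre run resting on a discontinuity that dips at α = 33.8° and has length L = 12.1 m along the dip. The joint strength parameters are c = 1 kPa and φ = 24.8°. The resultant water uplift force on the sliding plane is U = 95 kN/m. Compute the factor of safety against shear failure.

FS = 0.60

Resolving the block weight along and normal to the plane and applying the Mohr–Coulomb strength on the joint:
N' = W cosα − U = 631·cos33.8° − 95 = 429.4 kN/m
Driving force T = W sinα = 631·sin33.8° = 351.0 kN/m
Resisting force R = c·L + N'·tanφ = 1·12.1 + 429.4·tan24.8° = 12.1 + 198.4 = 210.5 kN/m
FS = R / T = 210.5 / 351.0 = 0.600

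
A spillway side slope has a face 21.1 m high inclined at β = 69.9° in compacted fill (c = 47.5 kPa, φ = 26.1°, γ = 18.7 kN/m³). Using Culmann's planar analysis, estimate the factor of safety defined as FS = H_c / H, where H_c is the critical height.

FS = 1.46

H_c = (4c/γ) · sinβ cosφ / [1 − cos(β − φ)]
    = (4·47.5/18.7) · sin69.9°·cos26.1° / [1 − cos43.8°]
    = 10.160 · 0.8433 / 0.2782 = 30.80 m
FS = H_c / H = 30.80 / 21.1 = 1.460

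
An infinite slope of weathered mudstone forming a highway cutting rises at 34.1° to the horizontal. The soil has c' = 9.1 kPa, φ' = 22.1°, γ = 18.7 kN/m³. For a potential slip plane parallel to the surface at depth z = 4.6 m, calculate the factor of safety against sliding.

FS = 0.83

For an infinite slope with a slip plane parallel to the surface (no pore pressure): FS = [c' + γz cos²β tanφ'] / [γz sinβ cosβ].
γz = 18.7·4.6 = 86.02 kN/m²
Numerator = 9.1 + 86.02·cos²34.1°·tan22.1° = 9.1 + 86.02·0.6857·0.4061 = 33.050 kPa
Denominator = 86.02·sin34.1°·cos34.1° = 86.02·0.5606·0.8281 = 39.934 kPa
FS = 33.050 / 39.934 = 0.828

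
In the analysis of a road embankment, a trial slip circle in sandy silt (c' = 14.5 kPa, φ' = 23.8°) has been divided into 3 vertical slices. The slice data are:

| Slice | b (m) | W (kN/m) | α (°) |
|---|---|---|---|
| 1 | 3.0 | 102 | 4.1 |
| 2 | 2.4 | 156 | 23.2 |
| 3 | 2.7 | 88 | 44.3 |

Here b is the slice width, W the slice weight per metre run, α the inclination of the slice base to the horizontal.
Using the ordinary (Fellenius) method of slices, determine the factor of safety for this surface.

Ordinary method of slices: FS = Σ[c'·Δl_i + (W_i cosα_i)·tanφ'] / Σ W_i sinα_i, with Δl_i = b_i / cosα_i.
Slice 1: Δl = 3.0/cos4.1° = 3.008 m; N'_1 = 102·cos4.1° = 101.7; c'Δl = 43.61; W sinα = 7.3
Slice 2: Δl = 2.4/cos23.2° = 2.611 m; N'_2 = 156·cos23.2° = 143.4; c'Δl = 37.86; W sinα = 61.5
Slice 3: Δl = 2.7/cos44.3° = 3.773 m; N'_3 = 88·cos44.3° = 63.0; c'Δl = 54.70; W sinα = 61.5
Σc'Δl = 136.2 kN/m; ΣN' = 308.1 kN/m; ΣW sinα = 130.2 kN/m
Resisting = 136.2 + 308.1·tan23.8° = 136.2 + 135.9 = 272.1 kN/m
FS = 272.1 / 130.2 = 2.089

FS = 2.09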